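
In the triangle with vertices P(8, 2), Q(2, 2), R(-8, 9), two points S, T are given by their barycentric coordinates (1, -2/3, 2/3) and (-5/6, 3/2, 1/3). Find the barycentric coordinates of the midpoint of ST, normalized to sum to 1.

Since both coordinate triples sum to 1, the midpoint's barycentrics are the componentwise average.
(1+-5/6)/2 = 1/12; similarly 5/12 and 1/2.

(1/12, 5/12, 1/2)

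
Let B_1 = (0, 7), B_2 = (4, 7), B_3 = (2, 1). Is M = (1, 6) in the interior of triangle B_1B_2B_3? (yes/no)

yes

Barycentric coordinates of M: (2/3, 1/6, 1/6).
The three coordinates are positive, positive, positive; a point is interior exactly when all three are positive.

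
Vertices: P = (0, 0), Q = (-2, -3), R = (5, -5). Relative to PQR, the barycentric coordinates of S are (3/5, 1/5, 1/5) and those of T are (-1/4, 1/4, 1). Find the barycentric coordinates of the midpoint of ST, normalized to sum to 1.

Since both coordinate triples sum to 1, the midpoint's barycentrics are the componentwise average.
(3/5+-1/4)/2 = 7/40; similarly 9/40 and 3/5.

(7/40, 9/40, 3/5)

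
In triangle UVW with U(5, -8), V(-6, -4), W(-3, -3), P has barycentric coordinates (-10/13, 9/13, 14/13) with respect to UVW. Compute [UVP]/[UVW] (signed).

14/13

The signed ratio [UVP]/[UVW] equals the barycentric coordinate of P at vertex W, which is 14/13.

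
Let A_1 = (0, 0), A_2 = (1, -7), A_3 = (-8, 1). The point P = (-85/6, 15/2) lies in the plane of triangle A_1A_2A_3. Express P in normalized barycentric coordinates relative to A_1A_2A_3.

(1/6, -5/6, 5/3)

Signed area of the reference triangle: [A_1A_2A_3] = ½·(0·(-7−1) + 1·(1−0) + (-8)·(0−(-7))) = ½·(0 + 1 − 56) = -55/2.
[PA_2A_3] = ½·((-85/6)·(-7−1) + 1·(1−(15/2)) + (-8)·(15/2−(-7))) = ½·(340/3 − 13/2 − 116) = -55/12, so the A_1-coordinate is (-55/12)/(-55/2) = 1/6.
[A_1PA_3] = ½·(0·(15/2−1) + (-85/6)·(1−0) + (-8)·(0−(15/2))) = ½·(0 − 85/6 + 60) = 275/12, so the A_2-coordinate is -5/6.
[A_1A_2P] = ½·(0·(-7−(15/2)) + 1·(15/2−0) + (-85/6)·(0−(-7))) = ½·(0 + 15/2 − 595/6) = -275/6, so the A_3-coordinate is 5/3.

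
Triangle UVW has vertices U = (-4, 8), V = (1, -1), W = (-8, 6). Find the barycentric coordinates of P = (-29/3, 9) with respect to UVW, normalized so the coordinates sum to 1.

Signed area of the reference triangle: [UVW] = ½·((-4)·(-1−6) + 1·(6−8) + (-8)·(8−(-1))) = ½·(28 − 2 − 72) = -23.
[PVW] = ½·((-29/3)·(-1−6) + 1·(6−9) + (-8)·(9−(-1))) = ½·(203/3 − 3 − 80) = -23/3, so the U-coordinate is (-23/3)/(-23) = 1/3.
[UPW] = ½·((-4)·(9−6) + (-29/3)·(6−8) + (-8)·(8−9)) = ½·(-12 + 58/3 + 8) = 23/3, so the V-coordinate is -1/3.
[UVP] = ½·((-4)·(-1−9) + 1·(9−8) + (-29/3)·(8−(-1))) = ½·(40 + 1 − 87) = -23, so the W-coordinate is 1.

(1/3, -1/3, 1)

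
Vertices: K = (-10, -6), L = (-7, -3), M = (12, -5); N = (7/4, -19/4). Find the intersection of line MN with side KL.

Barycentric coordinates of N with respect to KLM: (1/4, 1/4, 1/2).
On side KL the M-coordinate is zero; dropping N's M-weight 1/2 and renormalizing the remaining 1/4 : 1/4 gives weights 1/2, 1/2 on K, L.
J = (1/2)·(-10, -6) + (1/2)·(-7, -3) = (-17/2, -9/2).

(-17/2, -9/2)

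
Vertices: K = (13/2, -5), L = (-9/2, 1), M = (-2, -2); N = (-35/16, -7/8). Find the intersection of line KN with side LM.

(-24/7, -2/7)

Barycentric coordinates of N with respect to KLM: (1/8, 1/2, 3/8).
On side LM the K-coordinate is zero; dropping N's K-weight 1/8 and renormalizing the remaining 1/2 : 3/8 gives weights 4/7, 3/7 on L, M.
J = (4/7)·(-9/2, 1) + (3/7)·(-2, -2) = (-24/7, -2/7).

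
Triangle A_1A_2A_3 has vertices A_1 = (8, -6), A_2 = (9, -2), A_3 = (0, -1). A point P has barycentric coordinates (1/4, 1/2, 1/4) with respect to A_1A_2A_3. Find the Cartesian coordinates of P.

(13/2, -11/4)

P = (1/4)·A_1 + (1/2)·A_2 + (1/4)·A_3.
x-coordinate: (1/4)·8 + (1/2)·9 + (1/4)·0 = 13/2.
y-coordinate: (1/4)·(-6) + (1/2)·(-2) + (1/4)·(-1) = -11/4.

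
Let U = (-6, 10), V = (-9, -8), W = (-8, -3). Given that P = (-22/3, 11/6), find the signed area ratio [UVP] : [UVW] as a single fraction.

1/6

[UVW] = ½·((-6)·(-8−(-3)) + (-9)·(-3−10) + (-8)·(10−(-8))) = ½·(30 + 117 − 144) = 3/2.
[UVP] = ½·((-6)·(-8−(11/6)) + (-9)·(11/6−10) + (-22/3)·(10−(-8))) = ½·(59 + 147/2 − 132) = 1/4, so the ratio is (1/4)/(3/2) = 1/6.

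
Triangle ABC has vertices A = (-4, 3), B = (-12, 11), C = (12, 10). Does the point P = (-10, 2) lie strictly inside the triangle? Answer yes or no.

Barycentric coordinates of P: (107/92, 13/92, -7/23).
The three coordinates are positive, positive, negative; a point is interior exactly when all three are positive.

no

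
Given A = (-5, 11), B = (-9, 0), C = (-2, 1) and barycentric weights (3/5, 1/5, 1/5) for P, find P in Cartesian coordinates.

(-26/5, 34/5)

P = (3/5)·A + (1/5)·B + (1/5)·C.
x-coordinate: (3/5)·(-5) + (1/5)·(-9) + (1/5)·(-2) = -26/5.
y-coordinate: (3/5)·11 + (1/5)·0 + (1/5)·1 = 34/5.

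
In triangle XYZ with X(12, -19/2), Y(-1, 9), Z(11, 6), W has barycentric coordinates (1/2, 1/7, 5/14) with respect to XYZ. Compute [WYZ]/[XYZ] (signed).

The signed ratio [WYZ]/[XYZ] equals the barycentric coordinate of W at vertex X, which is 1/2.

1/2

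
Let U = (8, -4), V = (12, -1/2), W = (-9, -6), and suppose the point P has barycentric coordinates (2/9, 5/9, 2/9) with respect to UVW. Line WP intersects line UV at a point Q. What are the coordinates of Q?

(76/7, -3/2)

Line WP meets UV where the W-coordinate vanishes; zeroing P's W-weight and renormalizing leaves U, V-weights 2/9 : 5/9 → (2/7, 5/7).
So Q = (2/7)·U + (5/7)·V = (76/7, -3/2).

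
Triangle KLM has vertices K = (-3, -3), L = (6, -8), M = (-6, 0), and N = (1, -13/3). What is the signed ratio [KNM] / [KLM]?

2/3

[KLM] = ½·((-3)·(-8−0) + 6·(0−(-3)) + (-6)·(-3−(-8))) = ½·(24 + 18 − 30) = 6.
[KNM] = ½·((-3)·(-13/3−0) + 1·(0−(-3)) + (-6)·(-3−(-13/3))) = ½·(13 + 3 − 8) = 4, so the ratio is 4/6 = 2/3.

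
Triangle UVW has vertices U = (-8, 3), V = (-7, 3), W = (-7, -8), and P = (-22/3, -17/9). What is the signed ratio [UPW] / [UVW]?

[UVW] = ½·((-8)·(3−(-8)) + (-7)·(-8−3) + (-7)·(3−3)) = ½·(-88 + 77 + 0) = -11/2.
[UPW] = ½·((-8)·(-17/9−(-8)) + (-22/3)·(-8−3) + (-7)·(3−(-17/9))) = ½·(-440/9 + 242/3 − 308/9) = -11/9, so the ratio is (-11/9)/(-11/2) = 2/9.

2/9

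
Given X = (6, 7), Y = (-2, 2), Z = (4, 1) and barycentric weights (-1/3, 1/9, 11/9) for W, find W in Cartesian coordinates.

(8/3, -8/9)

W = (-1/3)·X + (1/9)·Y + (11/9)·Z.
x-coordinate: (-1/3)·6 + (1/9)·(-2) + (11/9)·4 = 8/3.
y-coordinate: (-1/3)·7 + (1/9)·2 + (11/9)·1 = -8/9.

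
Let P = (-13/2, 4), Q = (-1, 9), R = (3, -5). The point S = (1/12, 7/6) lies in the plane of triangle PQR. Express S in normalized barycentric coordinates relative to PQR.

Signed area of the reference triangle: [PQR] = ½·((-13/2)·(9−(-5)) + (-1)·(-5−4) + 3·(4−9)) = ½·(-91 + 9 − 15) = -97/2.
[SQR] = ½·((1/12)·(9−(-5)) + (-1)·(-5−(7/6)) + 3·(7/6−9)) = ½·(7/6 + 37/6 − 47/2) = -97/12, so the P-coordinate is (-97/12)/(-97/2) = 1/6.
[PSR] = ½·((-13/2)·(7/6−(-5)) + (1/12)·(-5−4) + 3·(4−(7/6))) = ½·(-481/12 − 3/4 + 17/2) = -97/6, so the Q-coordinate is 1/3.
[PQS] = ½·((-13/2)·(9−(7/6)) + (-1)·(7/6−4) + (1/12)·(4−9)) = ½·(-611/12 + 17/6 − 5/12) = -97/4, so the R-coordinate is 1/2.
Check: 1/6 + 1/3 + 1/2 = 1.

(1/6, 1/3, 1/2)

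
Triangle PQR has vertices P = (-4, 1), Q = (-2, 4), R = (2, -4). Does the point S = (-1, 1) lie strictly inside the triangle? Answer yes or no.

Barycentric coordinates of S: (1/7, 15/28, 9/28).
The three coordinates are positive, positive, positive; a point is interior exactly when all three are positive.

yes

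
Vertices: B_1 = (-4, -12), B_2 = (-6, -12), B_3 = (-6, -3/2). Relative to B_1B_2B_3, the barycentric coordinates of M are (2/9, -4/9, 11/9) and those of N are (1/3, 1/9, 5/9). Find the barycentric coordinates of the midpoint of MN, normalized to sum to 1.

Since both coordinate triples sum to 1, the midpoint's barycentrics are the componentwise average.
(2/9+1/3)/2 = 5/18; similarly -1/6 and 8/9.

(5/18, -1/6, 8/9)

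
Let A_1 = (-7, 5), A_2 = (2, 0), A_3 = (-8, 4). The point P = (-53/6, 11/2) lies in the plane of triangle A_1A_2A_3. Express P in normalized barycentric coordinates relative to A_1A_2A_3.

Signed area of the reference triangle: [A_1A_2A_3] = ½·((-7)·(0−4) + 2·(4−5) + (-8)·(5−0)) = ½·(28 − 2 − 40) = -7.
[PA_2A_3] = ½·((-53/6)·(0−4) + 2·(4−(11/2)) + (-8)·(11/2−0)) = ½·(106/3 − 3 − 44) = -35/6, so the A_1-coordinate is (-35/6)/(-7) = 5/6.
[A_1PA_3] = ½·((-7)·(11/2−4) + (-53/6)·(4−5) + (-8)·(5−(11/2))) = ½·(-21/2 + 53/6 + 4) = 7/6, so the A_2-coordinate is -1/6.
[A_1A_2P] = ½·((-7)·(0−(11/2)) + 2·(11/2−5) + (-53/6)·(5−0)) = ½·(77/2 + 1 − 265/6) = -7/3, so the A_3-coordinate is 1/3.
Check: 5/6 − 1/6 + 1/3 = 1.

(5/6, -1/6, 1/3)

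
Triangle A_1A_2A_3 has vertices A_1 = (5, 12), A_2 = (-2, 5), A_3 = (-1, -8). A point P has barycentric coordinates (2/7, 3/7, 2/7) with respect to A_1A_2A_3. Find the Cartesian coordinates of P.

(2/7, 23/7)

P = (2/7)·A_1 + (3/7)·A_2 + (2/7)·A_3.
x-coordinate: (2/7)·5 + (3/7)·(-2) + (2/7)·(-1) = 2/7.
y-coordinate: (2/7)·12 + (3/7)·5 + (2/7)·(-8) = 23/7.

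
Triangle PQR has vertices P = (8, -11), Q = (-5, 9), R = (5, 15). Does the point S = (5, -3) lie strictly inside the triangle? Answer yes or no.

yes

Barycentric coordinates of S: (90/139, 27/139, 22/139).
The three coordinates are positive, positive, positive; a point is interior exactly when all three are positive.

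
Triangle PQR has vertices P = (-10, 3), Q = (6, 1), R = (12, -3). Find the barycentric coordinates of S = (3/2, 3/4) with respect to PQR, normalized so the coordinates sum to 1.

Signed area of the reference triangle: [PQR] = ½·((-10)·(1−(-3)) + 6·(-3−3) + 12·(3−1)) = ½·(-40 − 36 + 24) = -26.
[SQR] = ½·((3/2)·(1−(-3)) + 6·(-3−(3/4)) + 12·(3/4−1)) = ½·(6 − 45/2 − 3) = -39/4, so the P-coordinate is (-39/4)/(-26) = 3/8.
[PSR] = ½·((-10)·(3/4−(-3)) + (3/2)·(-3−3) + 12·(3−(3/4))) = ½·(-75/2 − 9 + 27) = -39/4, so the Q-coordinate is 3/8.
[PQS] = ½·((-10)·(1−(3/4)) + 6·(3/4−3) + (3/2)·(3−1)) = ½·(-5/2 − 27/2 + 3) = -13/2, so the R-coordinate is 1/4.
Check: 3/8 + 3/8 + 1/4 = 1.

(3/8, 3/8, 1/4)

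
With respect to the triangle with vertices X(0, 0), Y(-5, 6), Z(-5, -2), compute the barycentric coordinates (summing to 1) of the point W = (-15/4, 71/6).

Signed area of the reference triangle: [XYZ] = ½·(0·(6−(-2)) + (-5)·(-2−0) + (-5)·(0−6)) = ½·(0 + 10 + 30) = 20.
[WYZ] = ½·((-15/4)·(6−(-2)) + (-5)·(-2−(71/6)) + (-5)·(71/6−6)) = ½·(-30 + 415/6 − 175/6) = 5, so the X-coordinate is 5/20 = 1/4.
[XWZ] = ½·(0·(71/6−(-2)) + (-15/4)·(-2−0) + (-5)·(0−(71/6))) = ½·(0 + 15/2 + 355/6) = 100/3, so the Y-coordinate is 5/3.
[XYW] = ½·(0·(6−(71/6)) + (-5)·(71/6−0) + (-15/4)·(0−6)) = ½·(0 − 355/6 + 45/2) = -55/3, so the Z-coordinate is -11/12.

(1/4, 5/3, -11/12)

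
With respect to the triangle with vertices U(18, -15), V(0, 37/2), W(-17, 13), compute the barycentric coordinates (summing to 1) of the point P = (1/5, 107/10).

(1/5, 3/5, 1/5)

Signed area of the reference triangle: [UVW] = ½·(18·(37/2−13) + 0·(13−(-15)) + (-17)·(-15−(37/2))) = ½·(99 + 0 + 1139/2) = 1337/4.
[PVW] = ½·((1/5)·(37/2−13) + 0·(13−(107/10)) + (-17)·(107/10−(37/2))) = ½·(11/10 + 0 + 663/5) = 1337/20, so the U-coordinate is (1337/20)/(1337/4) = 1/5.
[UPW] = ½·(18·(107/10−13) + (1/5)·(13−(-15)) + (-17)·(-15−(107/10))) = ½·(-207/5 + 28/5 + 4369/10) = 4011/20, so the V-coordinate is 3/5.
[UVP] = ½·(18·(37/2−(107/10)) + 0·(107/10−(-15)) + (1/5)·(-15−(37/2))) = ½·(702/5 + 0 − 67/10) = 1337/20, so the W-coordinate is 1/5.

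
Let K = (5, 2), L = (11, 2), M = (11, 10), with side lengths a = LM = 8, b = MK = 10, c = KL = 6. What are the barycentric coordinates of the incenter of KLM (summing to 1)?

The incenter has barycentric coordinates proportional to the opposite side lengths: (8 : 10 : 6).
Normalizing by 8+10+6 = 24 gives (1/3, 5/12, 1/4).

(1/3, 5/12, 1/4)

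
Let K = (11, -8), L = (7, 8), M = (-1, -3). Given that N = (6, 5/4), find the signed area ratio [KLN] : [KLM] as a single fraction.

[KLM] = ½·(11·(8−(-3)) + 7·(-3−(-8)) + (-1)·(-8−8)) = ½·(121 + 35 + 16) = 86.
[KLN] = ½·(11·(8−(5/4)) + 7·(5/4−(-8)) + 6·(-8−8)) = ½·(297/4 + 259/4 − 96) = 43/2, so the ratio is (43/2)/86 = 1/4.

1/4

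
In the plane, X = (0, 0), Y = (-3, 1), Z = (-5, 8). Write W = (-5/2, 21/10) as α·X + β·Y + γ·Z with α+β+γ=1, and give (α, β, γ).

Signed area of the reference triangle: [XYZ] = ½·(0·(1−8) + (-3)·(8−0) + (-5)·(0−1)) = ½·(0 − 24 + 5) = -19/2.
[WYZ] = ½·((-5/2)·(1−8) + (-3)·(8−(21/10)) + (-5)·(21/10−1)) = ½·(35/2 − 177/10 − 11/2) = -57/20, so the X-coordinate is (-57/20)/(-19/2) = 3/10.
[XWZ] = ½·(0·(21/10−8) + (-5/2)·(8−0) + (-5)·(0−(21/10))) = ½·(0 − 20 + 21/2) = -19/4, so the Y-coordinate is 1/2.
[XYW] = ½·(0·(1−(21/10)) + (-3)·(21/10−0) + (-5/2)·(0−1)) = ½·(0 − 63/10 + 5/2) = -19/10, so the Z-coordinate is 1/5.

(3/10, 1/2, 1/5)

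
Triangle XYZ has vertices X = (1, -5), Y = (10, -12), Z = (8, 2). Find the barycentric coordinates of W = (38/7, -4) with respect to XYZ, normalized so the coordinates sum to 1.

(3/7, 3/14, 5/14)

Signed area of the reference triangle: [XYZ] = ½·(1·(-12−2) + 10·(2−(-5)) + 8·(-5−(-12))) = ½·(-14 + 70 + 56) = 56.
[WYZ] = ½·((38/7)·(-12−2) + 10·(2−(-4)) + 8·(-4−(-12))) = ½·(-76 + 60 + 64) = 24, so the X-coordinate is 24/56 = 3/7.
[XWZ] = ½·(1·(-4−2) + (38/7)·(2−(-5)) + 8·(-5−(-4))) = ½·(-6 + 38 − 8) = 12, so the Y-coordinate is 3/14.
[XYW] = ½·(1·(-12−(-4)) + 10·(-4−(-5)) + (38/7)·(-5−(-12))) = ½·(-8 + 10 + 38) = 20, so the Z-coordinate is 5/14.
Check: 3/7 + 3/14 + 5/14 = 1.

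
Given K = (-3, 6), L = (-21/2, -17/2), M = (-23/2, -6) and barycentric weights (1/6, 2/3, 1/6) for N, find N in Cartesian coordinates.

N = (1/6)·K + (2/3)·L + (1/6)·M.
x-coordinate: (1/6)·(-3) + (2/3)·(-21/2) + (1/6)·(-23/2) = -113/12.
y-coordinate: (1/6)·6 + (2/3)·(-17/2) + (1/6)·(-6) = -17/3.

(-113/12, -17/3)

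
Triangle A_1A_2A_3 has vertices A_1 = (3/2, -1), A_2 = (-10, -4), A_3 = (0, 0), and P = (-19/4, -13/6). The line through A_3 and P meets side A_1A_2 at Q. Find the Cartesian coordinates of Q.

Barycentric coordinates of P with respect to A_1A_2A_3: (1/6, 1/2, 1/3).
On side A_1A_2 the A_3-coordinate is zero; dropping P's A_3-weight 1/3 and renormalizing the remaining 1/6 : 1/2 gives weights 1/4, 3/4 on A_1, A_2.
Q = (1/4)·(3/2, -1) + (3/4)·(-10, -4) = (-57/8, -13/4).

(-57/8, -13/4)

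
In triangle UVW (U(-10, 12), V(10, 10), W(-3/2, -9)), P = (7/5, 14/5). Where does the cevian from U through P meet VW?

(17/4, 1/2)

Barycentric coordinates of P with respect to UVW: (1/5, 2/5, 2/5).
On side VW the U-coordinate is zero; dropping P's U-weight 1/5 and renormalizing the remaining 2/5 : 2/5 gives weights 1/2, 1/2 on V, W.
Q = (1/2)·(10, 10) + (1/2)·(-3/2, -9) = (17/4, 1/2).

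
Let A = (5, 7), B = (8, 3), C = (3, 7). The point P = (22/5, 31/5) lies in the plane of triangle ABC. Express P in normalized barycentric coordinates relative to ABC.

(1/5, 1/5, 3/5)

Signed area of the reference triangle: [ABC] = ½·(5·(3−7) + 8·(7−7) + 3·(7−3)) = ½·(-20 + 0 + 12) = -4.
[PBC] = ½·((22/5)·(3−7) + 8·(7−(31/5)) + 3·(31/5−3)) = ½·(-88/5 + 32/5 + 48/5) = -4/5, so the A-coordinate is (-4/5)/(-4) = 1/5.
[APC] = ½·(5·(31/5−7) + (22/5)·(7−7) + 3·(7−(31/5))) = ½·(-4 + 0 + 12/5) = -4/5, so the B-coordinate is 1/5.
[ABP] = ½·(5·(3−(31/5)) + 8·(31/5−7) + (22/5)·(7−3)) = ½·(-16 − 32/5 + 88/5) = -12/5, so the C-coordinate is 3/5.
Check: 1/5 + 1/5 + 3/5 = 1.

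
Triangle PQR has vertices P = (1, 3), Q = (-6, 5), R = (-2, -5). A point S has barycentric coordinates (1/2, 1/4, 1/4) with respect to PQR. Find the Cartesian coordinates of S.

S = (1/2)·P + (1/4)·Q + (1/4)·R.
x-coordinate: (1/2)·1 + (1/4)·(-6) + (1/4)·(-2) = -3/2.
y-coordinate: (1/2)·3 + (1/4)·5 + (1/4)·(-5) = 3/2.

(-3/2, 3/2)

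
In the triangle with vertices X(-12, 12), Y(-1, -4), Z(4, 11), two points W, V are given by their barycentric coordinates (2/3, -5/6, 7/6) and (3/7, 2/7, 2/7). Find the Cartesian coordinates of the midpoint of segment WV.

(-95/28, 1315/84)

Barycentric coordinates of the midpoint are the average: (23/42, -23/84, 61/84).
Converting: (23/42)·X + (-23/84)·Y + (61/84)·Z = (-95/28, 1315/84).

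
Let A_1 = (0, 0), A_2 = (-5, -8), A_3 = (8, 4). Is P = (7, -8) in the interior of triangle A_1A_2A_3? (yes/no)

Barycentric coordinates of P: (-36/11, 23/11, 24/11).
The three coordinates are negative, positive, positive; a point is interior exactly when all three are positive.

no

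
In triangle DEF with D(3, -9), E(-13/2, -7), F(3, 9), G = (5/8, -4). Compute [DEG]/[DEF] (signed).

[DEF] = ½·(3·(-7−9) + (-13/2)·(9−(-9)) + 3·(-9−(-7))) = ½·(-48 − 117 − 6) = -171/2.
[DEG] = ½·(3·(-7−(-4)) + (-13/2)·(-4−(-9)) + (5/8)·(-9−(-7))) = ½·(-9 − 65/2 − 5/4) = -171/8, so the ratio is (-171/8)/(-171/2) = 1/4.

1/4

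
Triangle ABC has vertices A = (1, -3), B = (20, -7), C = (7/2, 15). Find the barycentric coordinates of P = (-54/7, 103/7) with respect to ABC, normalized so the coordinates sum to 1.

Signed area of the reference triangle: [ABC] = ½·(1·(-7−15) + 20·(15−(-3)) + (7/2)·(-3−(-7))) = ½·(-22 + 360 + 14) = 176.
[PBC] = ½·((-54/7)·(-7−15) + 20·(15−(103/7)) + (7/2)·(103/7−(-7))) = ½·(1188/7 + 40/7 + 76) = 880/7, so the A-coordinate is (880/7)/176 = 5/7.
[APC] = ½·(1·(103/7−15) + (-54/7)·(15−(-3)) + (7/2)·(-3−(103/7))) = ½·(-2/7 − 972/7 − 62) = -704/7, so the B-coordinate is -4/7.
[ABP] = ½·(1·(-7−(103/7)) + 20·(103/7−(-3)) + (-54/7)·(-3−(-7))) = ½·(-152/7 + 2480/7 − 216/7) = 1056/7, so the C-coordinate is 6/7.

(5/7, -4/7, 6/7)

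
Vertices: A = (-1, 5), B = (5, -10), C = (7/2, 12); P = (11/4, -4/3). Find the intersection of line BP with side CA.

Barycentric coordinates of P with respect to ABC: (1/3, 1/2, 1/6).
On side CA the B-coordinate is zero; dropping P's B-weight 1/2 and renormalizing the remaining 1/6 : 1/3 gives weights 1/3, 2/3 on C, A.
Q = (1/3)·(7/2, 12) + (2/3)·(-1, 5) = (1/2, 22/3).

(1/2, 22/3)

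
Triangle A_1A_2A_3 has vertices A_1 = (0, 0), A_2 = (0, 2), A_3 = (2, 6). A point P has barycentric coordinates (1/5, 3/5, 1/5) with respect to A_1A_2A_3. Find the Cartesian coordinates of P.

(2/5, 12/5)

P = (1/5)·A_1 + (3/5)·A_2 + (1/5)·A_3.
x-coordinate: (1/5)·0 + (3/5)·0 + (1/5)·2 = 2/5.
y-coordinate: (1/5)·0 + (3/5)·2 + (1/5)·6 = 12/5.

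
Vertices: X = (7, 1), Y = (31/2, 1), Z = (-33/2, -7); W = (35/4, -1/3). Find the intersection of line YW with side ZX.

(-19/4, -3)

Barycentric coordinates of W with respect to XYZ: (1/6, 2/3, 1/6).
On side ZX the Y-coordinate is zero; dropping W's Y-weight 2/3 and renormalizing the remaining 1/6 : 1/6 gives weights 1/2, 1/2 on Z, X.
V = (1/2)·(-33/2, -7) + (1/2)·(7, 1) = (-19/4, -3).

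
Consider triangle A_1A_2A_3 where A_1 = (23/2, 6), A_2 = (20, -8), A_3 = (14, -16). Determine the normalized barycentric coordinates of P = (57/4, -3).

(1/2, 1/4, 1/4)

Signed area of the reference triangle: [A_1A_2A_3] = ½·((23/2)·(-8−(-16)) + 20·(-16−6) + 14·(6−(-8))) = ½·(92 − 440 + 196) = -76.
[PA_2A_3] = ½·((57/4)·(-8−(-16)) + 20·(-16−(-3)) + 14·(-3−(-8))) = ½·(114 − 260 + 70) = -38, so the A_1-coordinate is (-38)/(-76) = 1/2.
[A_1PA_3] = ½·((23/2)·(-3−(-16)) + (57/4)·(-16−6) + 14·(6−(-3))) = ½·(299/2 − 627/2 + 126) = -19, so the A_2-coordinate is 1/4.
[A_1A_2P] = ½·((23/2)·(-8−(-3)) + 20·(-3−6) + (57/4)·(6−(-8))) = ½·(-115/2 − 180 + 399/2) = -19, so the A_3-coordinate is 1/4.
Check: 1/2 + 1/4 + 1/4 = 1.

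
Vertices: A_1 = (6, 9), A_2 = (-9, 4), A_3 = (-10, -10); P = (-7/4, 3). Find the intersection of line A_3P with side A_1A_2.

(1, 22/3)

Barycentric coordinates of P with respect to A_1A_2A_3: (1/2, 1/4, 1/4).
On side A_1A_2 the A_3-coordinate is zero; dropping P's A_3-weight 1/4 and renormalizing the remaining 1/2 : 1/4 gives weights 2/3, 1/3 on A_1, A_2.
Q = (2/3)·(6, 9) + (1/3)·(-9, 4) = (1, 22/3).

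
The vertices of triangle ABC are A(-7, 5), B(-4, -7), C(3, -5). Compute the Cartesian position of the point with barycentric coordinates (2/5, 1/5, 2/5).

P = (2/5)·A + (1/5)·B + (2/5)·C.
x-coordinate: (2/5)·(-7) + (1/5)·(-4) + (2/5)·3 = -12/5.
y-coordinate: (2/5)·5 + (1/5)·(-7) + (2/5)·(-5) = -7/5.

(-12/5, -7/5)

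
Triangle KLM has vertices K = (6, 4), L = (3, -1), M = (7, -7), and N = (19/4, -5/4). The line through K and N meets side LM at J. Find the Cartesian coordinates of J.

(13/3, -3)

Barycentric coordinates of N with respect to KLM: (1/4, 1/2, 1/4).
On side LM the K-coordinate is zero; dropping N's K-weight 1/4 and renormalizing the remaining 1/2 : 1/4 gives weights 2/3, 1/3 on L, M.
J = (2/3)·(3, -1) + (1/3)·(7, -7) = (13/3, -3).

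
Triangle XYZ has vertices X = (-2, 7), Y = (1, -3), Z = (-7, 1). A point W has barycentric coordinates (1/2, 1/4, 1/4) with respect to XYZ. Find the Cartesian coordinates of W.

(-5/2, 3)

W = (1/2)·X + (1/4)·Y + (1/4)·Z.
x-coordinate: (1/2)·(-2) + (1/4)·1 + (1/4)·(-7) = -5/2.
y-coordinate: (1/2)·7 + (1/4)·(-3) + (1/4)·1 = 3.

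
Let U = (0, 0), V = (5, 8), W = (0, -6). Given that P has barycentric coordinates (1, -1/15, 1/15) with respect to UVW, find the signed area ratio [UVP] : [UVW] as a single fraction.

1/15

The signed ratio [UVP]/[UVW] equals the barycentric coordinate of P at vertex W, which is 1/15.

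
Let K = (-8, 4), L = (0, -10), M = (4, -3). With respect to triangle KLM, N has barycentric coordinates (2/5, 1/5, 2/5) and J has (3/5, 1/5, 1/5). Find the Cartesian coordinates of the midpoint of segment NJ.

(-14/5, -9/10)

Barycentric coordinates of the midpoint are the average: (1/2, 1/5, 3/10).
Converting: (1/2)·K + (1/5)·L + (3/10)·M = (-14/5, -9/10).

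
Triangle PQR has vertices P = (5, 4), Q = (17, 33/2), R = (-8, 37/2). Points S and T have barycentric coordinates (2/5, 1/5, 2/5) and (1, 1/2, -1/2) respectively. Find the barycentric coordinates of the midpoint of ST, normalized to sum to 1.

(7/10, 7/20, -1/20)

Since both coordinate triples sum to 1, the midpoint's barycentrics are the componentwise average.
(2/5+1)/2 = 7/10; similarly 7/20 and -1/20.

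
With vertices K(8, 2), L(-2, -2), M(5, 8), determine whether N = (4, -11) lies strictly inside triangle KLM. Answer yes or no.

Barycentric coordinates of N: (41/24, 7/8, -19/12).
The three coordinates are positive, positive, negative; a point is interior exactly when all three are positive.

no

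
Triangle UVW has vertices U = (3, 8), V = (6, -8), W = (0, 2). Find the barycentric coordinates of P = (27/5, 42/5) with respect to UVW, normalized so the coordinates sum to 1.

Signed area of the reference triangle: [UVW] = ½·(3·(-8−2) + 6·(2−8) + 0·(8−(-8))) = ½·(-30 − 36 + 0) = -33.
[PVW] = ½·((27/5)·(-8−2) + 6·(2−(42/5)) + 0·(42/5−(-8))) = ½·(-54 − 192/5 + 0) = -231/5, so the U-coordinate is (-231/5)/(-33) = 7/5.
[UPW] = ½·(3·(42/5−2) + (27/5)·(2−8) + 0·(8−(42/5))) = ½·(96/5 − 162/5 + 0) = -33/5, so the V-coordinate is 1/5.
[UVP] = ½·(3·(-8−(42/5)) + 6·(42/5−8) + (27/5)·(8−(-8))) = ½·(-246/5 + 12/5 + 432/5) = 99/5, so the W-coordinate is -3/5.
Check: 7/5 + 1/5 − 3/5 = 1.

(7/5, 1/5, -3/5)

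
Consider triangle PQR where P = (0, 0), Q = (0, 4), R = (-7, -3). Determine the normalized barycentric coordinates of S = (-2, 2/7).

(3/7, 2/7, 2/7)

Signed area of the reference triangle: [PQR] = ½·(0·(4−(-3)) + 0·(-3−0) + (-7)·(0−4)) = ½·(0 + 0 + 28) = 14.
[SQR] = ½·((-2)·(4−(-3)) + 0·(-3−(2/7)) + (-7)·(2/7−4)) = ½·(-14 + 0 + 26) = 6, so the P-coordinate is 6/14 = 3/7.
[PSR] = ½·(0·(2/7−(-3)) + (-2)·(-3−0) + (-7)·(0−(2/7))) = ½·(0 + 6 + 2) = 4, so the Q-coordinate is 2/7.
[PQS] = ½·(0·(4−(2/7)) + 0·(2/7−0) + (-2)·(0−4)) = ½·(0 + 0 + 8) = 4, so the R-coordinate is 2/7.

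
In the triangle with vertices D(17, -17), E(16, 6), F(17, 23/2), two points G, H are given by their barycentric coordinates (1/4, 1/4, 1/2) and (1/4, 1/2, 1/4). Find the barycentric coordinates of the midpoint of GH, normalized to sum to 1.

(1/4, 3/8, 3/8)

Since both coordinate triples sum to 1, the midpoint's barycentrics are the componentwise average.
(1/4+1/4)/2 = 1/4; similarly 3/8 and 3/8.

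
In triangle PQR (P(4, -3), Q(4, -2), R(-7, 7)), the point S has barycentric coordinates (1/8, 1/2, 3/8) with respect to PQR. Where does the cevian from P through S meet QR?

(-5/7, 13/7)

Line PS meets QR where the P-coordinate vanishes; zeroing S's P-weight and renormalizing leaves Q, R-weights 1/2 : 3/8 → (4/7, 3/7).
So T = (4/7)·Q + (3/7)·R = (-5/7, 13/7).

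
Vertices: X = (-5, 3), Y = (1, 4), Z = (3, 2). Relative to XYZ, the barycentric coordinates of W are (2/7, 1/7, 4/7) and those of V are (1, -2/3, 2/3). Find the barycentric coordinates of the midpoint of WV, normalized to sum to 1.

Since both coordinate triples sum to 1, the midpoint's barycentrics are the componentwise average.
(2/7+1)/2 = 9/14; similarly -11/42 and 13/21.

(9/14, -11/42, 13/21)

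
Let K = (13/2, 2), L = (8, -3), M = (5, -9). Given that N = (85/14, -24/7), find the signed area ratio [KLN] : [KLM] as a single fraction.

[KLM] = ½·((13/2)·(-3−(-9)) + 8·(-9−2) + 5·(2−(-3))) = ½·(39 − 88 + 25) = -12.
[KLN] = ½·((13/2)·(-3−(-24/7)) + 8·(-24/7−2) + (85/14)·(2−(-3))) = ½·(39/14 − 304/7 + 425/14) = -36/7, so the ratio is (-36/7)/(-12) = 3/7.

3/7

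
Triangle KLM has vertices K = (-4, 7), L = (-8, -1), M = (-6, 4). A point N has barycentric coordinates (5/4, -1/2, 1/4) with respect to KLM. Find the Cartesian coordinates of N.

(-5/2, 41/4)

N = (5/4)·K + (-1/2)·L + (1/4)·M.
x-coordinate: (5/4)·(-4) + (-1/2)·(-8) + (1/4)·(-6) = -5/2.
y-coordinate: (5/4)·7 + (-1/2)·(-1) + (1/4)·4 = 41/4.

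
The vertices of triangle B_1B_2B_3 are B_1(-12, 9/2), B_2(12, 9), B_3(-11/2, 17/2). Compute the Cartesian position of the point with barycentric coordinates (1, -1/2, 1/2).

(-83/4, 17/4)

M = 1·B_1 + (-1/2)·B_2 + (1/2)·B_3.
x-coordinate: 1·(-12) + (-1/2)·12 + (1/2)·(-11/2) = -83/4.
y-coordinate: 1·(9/2) + (-1/2)·9 + (1/2)·(17/2) = 17/4.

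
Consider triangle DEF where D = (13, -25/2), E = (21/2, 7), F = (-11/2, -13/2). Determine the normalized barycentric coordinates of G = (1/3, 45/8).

(-1/3, 3/4, 7/12)

Signed area of the reference triangle: [DEF] = ½·(13·(7−(-13/2)) + (21/2)·(-13/2−(-25/2)) + (-11/2)·(-25/2−7)) = ½·(351/2 + 63 + 429/4) = 1383/8.
[GEF] = ½·((1/3)·(7−(-13/2)) + (21/2)·(-13/2−(45/8)) + (-11/2)·(45/8−7)) = ½·(9/2 − 2037/16 + 121/16) = -461/8, so the D-coordinate is (-461/8)/(1383/8) = -1/3.
[DGF] = ½·(13·(45/8−(-13/2)) + (1/3)·(-13/2−(-25/2)) + (-11/2)·(-25/2−(45/8))) = ½·(1261/8 + 2 + 1595/16) = 4149/32, so the E-coordinate is 3/4.
[DEG] = ½·(13·(7−(45/8)) + (21/2)·(45/8−(-25/2)) + (1/3)·(-25/2−7)) = ½·(143/8 + 3045/16 − 13/2) = 3227/32, so the F-coordinate is 7/12.
Check: -1/3 + 3/4 + 7/12 = 1.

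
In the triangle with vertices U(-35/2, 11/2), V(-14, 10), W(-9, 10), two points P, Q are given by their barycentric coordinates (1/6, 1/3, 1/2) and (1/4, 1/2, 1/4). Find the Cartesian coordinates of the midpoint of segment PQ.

Barycentric coordinates of the midpoint are the average: (5/24, 5/12, 3/8).
Converting: (5/24)·U + (5/12)·V + (3/8)·W = (-617/48, 145/16).

(-617/48, 145/16)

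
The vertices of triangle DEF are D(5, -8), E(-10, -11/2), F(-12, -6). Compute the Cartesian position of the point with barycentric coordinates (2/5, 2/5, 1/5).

G = (2/5)·D + (2/5)·E + (1/5)·F.
x-coordinate: (2/5)·5 + (2/5)·(-10) + (1/5)·(-12) = -22/5.
y-coordinate: (2/5)·(-8) + (2/5)·(-11/2) + (1/5)·(-6) = -33/5.

(-22/5, -33/5)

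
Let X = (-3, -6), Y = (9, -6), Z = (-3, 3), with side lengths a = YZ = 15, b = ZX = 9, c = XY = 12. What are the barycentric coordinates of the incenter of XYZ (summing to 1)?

(5/12, 1/4, 1/3)

The incenter has barycentric coordinates proportional to the opposite side lengths: (15 : 9 : 12).
Normalizing by 15+9+12 = 36 gives (5/12, 1/4, 1/3).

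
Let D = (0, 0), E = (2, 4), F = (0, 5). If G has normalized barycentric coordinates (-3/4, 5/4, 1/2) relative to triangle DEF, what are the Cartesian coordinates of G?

G = (-3/4)·D + (5/4)·E + (1/2)·F.
x-coordinate: (-3/4)·0 + (5/4)·2 + (1/2)·0 = 5/2.
y-coordinate: (-3/4)·0 + (5/4)·4 + (1/2)·5 = 15/2.

(5/2, 15/2)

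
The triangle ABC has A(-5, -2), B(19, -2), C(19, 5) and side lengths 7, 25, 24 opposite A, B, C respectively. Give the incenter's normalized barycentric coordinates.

The incenter has barycentric coordinates proportional to the opposite side lengths: (7 : 25 : 24).
Normalizing by 7+25+24 = 56 gives (1/8, 25/56, 3/7).

(1/8, 25/56, 3/7)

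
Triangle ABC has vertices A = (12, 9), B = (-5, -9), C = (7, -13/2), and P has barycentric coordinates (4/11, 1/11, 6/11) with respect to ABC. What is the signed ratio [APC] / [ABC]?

1/11

The signed ratio [APC]/[ABC] equals the barycentric coordinate of P at vertex B, which is 1/11.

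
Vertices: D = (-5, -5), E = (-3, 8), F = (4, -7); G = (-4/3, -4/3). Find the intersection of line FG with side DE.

Barycentric coordinates of G with respect to DEF: (1/3, 1/3, 1/3).
On side DE the F-coordinate is zero; dropping G's F-weight 1/3 and renormalizing the remaining 1/3 : 1/3 gives weights 1/2, 1/2 on D, E.
H = (1/2)·(-5, -5) + (1/2)·(-3, 8) = (-4, 3/2).

(-4, 3/2)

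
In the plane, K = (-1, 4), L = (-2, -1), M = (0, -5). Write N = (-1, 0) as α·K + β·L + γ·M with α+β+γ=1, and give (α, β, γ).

Signed area of the reference triangle: [KLM] = ½·((-1)·(-1−(-5)) + (-2)·(-5−4) + 0·(4−(-1))) = ½·(-4 + 18 + 0) = 7.
[NLM] = ½·((-1)·(-1−(-5)) + (-2)·(-5−0) + 0·(0−(-1))) = ½·(-4 + 10 + 0) = 3, so the K-coordinate is 3/7 = 3/7.
[KNM] = ½·((-1)·(0−(-5)) + (-1)·(-5−4) + 0·(4−0)) = ½·(-5 + 9 + 0) = 2, so the L-coordinate is 2/7.
[KLN] = ½·((-1)·(-1−0) + (-2)·(0−4) + (-1)·(4−(-1))) = ½·(1 + 8 − 5) = 2, so the M-coordinate is 2/7.
Check: 3/7 + 2/7 + 2/7 = 1.

(3/7, 2/7, 2/7)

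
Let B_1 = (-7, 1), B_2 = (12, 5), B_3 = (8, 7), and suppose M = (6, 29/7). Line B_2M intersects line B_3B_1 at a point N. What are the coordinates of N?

Barycentric coordinates of M with respect to B_1B_2B_3: (2/7, 4/7, 1/7).
On side B_3B_1 the B_2-coordinate is zero; dropping M's B_2-weight 4/7 and renormalizing the remaining 1/7 : 2/7 gives weights 1/3, 2/3 on B_3, B_1.
N = (1/3)·(8, 7) + (2/3)·(-7, 1) = (-2, 3).

(-2, 3)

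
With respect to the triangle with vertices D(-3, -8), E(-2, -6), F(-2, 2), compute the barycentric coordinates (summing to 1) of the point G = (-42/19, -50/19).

Signed area of the reference triangle: [DEF] = ½·((-3)·(-6−2) + (-2)·(2−(-8)) + (-2)·(-8−(-6))) = ½·(24 − 20 + 4) = 4.
[GEF] = ½·((-42/19)·(-6−2) + (-2)·(2−(-50/19)) + (-2)·(-50/19−(-6))) = ½·(336/19 − 176/19 − 128/19) = 16/19, so the D-coordinate is (16/19)/4 = 4/19.
[DGF] = ½·((-3)·(-50/19−2) + (-42/19)·(2−(-8)) + (-2)·(-8−(-50/19))) = ½·(264/19 − 420/19 + 204/19) = 24/19, so the E-coordinate is 6/19.
[DEG] = ½·((-3)·(-6−(-50/19)) + (-2)·(-50/19−(-8)) + (-42/19)·(-8−(-6))) = ½·(192/19 − 204/19 + 84/19) = 36/19, so the F-coordinate is 9/19.

(4/19, 6/19, 9/19)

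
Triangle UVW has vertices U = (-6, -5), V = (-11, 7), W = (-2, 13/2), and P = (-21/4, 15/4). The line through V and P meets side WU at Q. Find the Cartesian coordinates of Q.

Barycentric coordinates of P with respect to UVW: (1/4, 1/4, 1/2).
On side WU the V-coordinate is zero; dropping P's V-weight 1/4 and renormalizing the remaining 1/2 : 1/4 gives weights 2/3, 1/3 on W, U.
Q = (2/3)·(-2, 13/2) + (1/3)·(-6, -5) = (-10/3, 8/3).

(-10/3, 8/3)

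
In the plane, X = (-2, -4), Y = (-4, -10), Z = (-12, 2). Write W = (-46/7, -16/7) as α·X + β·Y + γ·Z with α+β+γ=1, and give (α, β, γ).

(3/7, 1/7, 3/7)

Signed area of the reference triangle: [XYZ] = ½·((-2)·(-10−2) + (-4)·(2−(-4)) + (-12)·(-4−(-10))) = ½·(24 − 24 − 72) = -36.
[WYZ] = ½·((-46/7)·(-10−2) + (-4)·(2−(-16/7)) + (-12)·(-16/7−(-10))) = ½·(552/7 − 120/7 − 648/7) = -108/7, so the X-coordinate is (-108/7)/(-36) = 3/7.
[XWZ] = ½·((-2)·(-16/7−2) + (-46/7)·(2−(-4)) + (-12)·(-4−(-16/7))) = ½·(60/7 − 276/7 + 144/7) = -36/7, so the Y-coordinate is 1/7.
[XYW] = ½·((-2)·(-10−(-16/7)) + (-4)·(-16/7−(-4)) + (-46/7)·(-4−(-10))) = ½·(108/7 − 48/7 − 276/7) = -108/7, so the Z-coordinate is 3/7.
Check: 3/7 + 1/7 + 3/7 = 1.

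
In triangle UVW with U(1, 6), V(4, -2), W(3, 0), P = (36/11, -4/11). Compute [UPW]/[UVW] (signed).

5/11

[UVW] = ½·(1·(-2−0) + 4·(0−6) + 3·(6−(-2))) = ½·(-2 − 24 + 24) = -1.
[UPW] = ½·(1·(-4/11−0) + (36/11)·(0−6) + 3·(6−(-4/11))) = ½·(-4/11 − 216/11 + 210/11) = -5/11, so the ratio is (-5/11)/(-1) = 5/11.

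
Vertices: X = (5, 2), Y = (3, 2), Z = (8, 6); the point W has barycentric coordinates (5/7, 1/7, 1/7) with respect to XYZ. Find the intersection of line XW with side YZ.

(11/2, 4)

Line XW meets YZ where the X-coordinate vanishes; zeroing W's X-weight and renormalizing leaves Y, Z-weights 1/7 : 1/7 → (1/2, 1/2).
So V = (1/2)·Y + (1/2)·Z = (11/2, 4).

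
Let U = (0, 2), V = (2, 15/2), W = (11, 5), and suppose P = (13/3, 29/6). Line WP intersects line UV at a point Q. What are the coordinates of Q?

(1, 19/4)

Barycentric coordinates of P with respect to UVW: (1/3, 1/3, 1/3).
On side UV the W-coordinate is zero; dropping P's W-weight 1/3 and renormalizing the remaining 1/3 : 1/3 gives weights 1/2, 1/2 on U, V.
Q = (1/2)·(0, 2) + (1/2)·(2, 15/2) = (1, 19/4).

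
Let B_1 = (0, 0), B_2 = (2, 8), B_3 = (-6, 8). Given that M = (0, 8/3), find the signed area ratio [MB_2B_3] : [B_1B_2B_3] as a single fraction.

2/3

[B_1B_2B_3] = ½·(0·(8−8) + 2·(8−0) + (-6)·(0−8)) = ½·(0 + 16 + 48) = 32.
[MB_2B_3] = ½·(0·(8−8) + 2·(8−(8/3)) + (-6)·(8/3−8)) = ½·(0 + 32/3 + 32) = 64/3, so the ratio is (64/3)/32 = 2/3.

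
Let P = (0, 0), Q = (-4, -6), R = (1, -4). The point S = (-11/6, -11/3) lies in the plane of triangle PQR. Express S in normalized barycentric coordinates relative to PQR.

(1/3, 1/2, 1/6)

Signed area of the reference triangle: [PQR] = ½·(0·(-6−(-4)) + (-4)·(-4−0) + 1·(0−(-6))) = ½·(0 + 16 + 6) = 11.
[SQR] = ½·((-11/6)·(-6−(-4)) + (-4)·(-4−(-11/3)) + 1·(-11/3−(-6))) = ½·(11/3 + 4/3 + 7/3) = 11/3, so the P-coordinate is (11/3)/11 = 1/3.
[PSR] = ½·(0·(-11/3−(-4)) + (-11/6)·(-4−0) + 1·(0−(-11/3))) = ½·(0 + 22/3 + 11/3) = 11/2, so the Q-coordinate is 1/2.
[PQS] = ½·(0·(-6−(-11/3)) + (-4)·(-11/3−0) + (-11/6)·(0−(-6))) = ½·(0 + 44/3 − 11) = 11/6, so the R-coordinate is 1/6.
Check: 1/3 + 1/2 + 1/6 = 1.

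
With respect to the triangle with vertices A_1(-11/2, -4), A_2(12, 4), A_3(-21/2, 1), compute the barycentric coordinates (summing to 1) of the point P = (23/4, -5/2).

(1, 1/2, -1/2)

Signed area of the reference triangle: [A_1A_2A_3] = ½·((-11/2)·(4−1) + 12·(1−(-4)) + (-21/2)·(-4−4)) = ½·(-33/2 + 60 + 84) = 255/4.
[PA_2A_3] = ½·((23/4)·(4−1) + 12·(1−(-5/2)) + (-21/2)·(-5/2−4)) = ½·(69/4 + 42 + 273/4) = 255/4, so the A_1-coordinate is (255/4)/(255/4) = 1.
[A_1PA_3] = ½·((-11/2)·(-5/2−1) + (23/4)·(1−(-4)) + (-21/2)·(-4−(-5/2))) = ½·(77/4 + 115/4 + 63/4) = 255/8, so the A_2-coordinate is 1/2.
[A_1A_2P] = ½·((-11/2)·(4−(-5/2)) + 12·(-5/2−(-4)) + (23/4)·(-4−4)) = ½·(-143/4 + 18 − 46) = -255/8, so the A_3-coordinate is -1/2.
Check: 1 + 1/2 − 1/2 = 1.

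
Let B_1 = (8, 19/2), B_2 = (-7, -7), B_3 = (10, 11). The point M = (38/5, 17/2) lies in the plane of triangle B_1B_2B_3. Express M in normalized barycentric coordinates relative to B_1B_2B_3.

(1/15, 2/15, 4/5)

Signed area of the reference triangle: [B_1B_2B_3] = ½·(8·(-7−11) + (-7)·(11−(19/2)) + 10·(19/2−(-7))) = ½·(-144 − 21/2 + 165) = 21/4.
[MB_2B_3] = ½·((38/5)·(-7−11) + (-7)·(11−(17/2)) + 10·(17/2−(-7))) = ½·(-684/5 − 35/2 + 155) = 7/20, so the B_1-coordinate is (7/20)/(21/4) = 1/15.
[B_1MB_3] = ½·(8·(17/2−11) + (38/5)·(11−(19/2)) + 10·(19/2−(17/2))) = ½·(-20 + 57/5 + 10) = 7/10, so the B_2-coordinate is 2/15.
[B_1B_2M] = ½·(8·(-7−(17/2)) + (-7)·(17/2−(19/2)) + (38/5)·(19/2−(-7))) = ½·(-124 + 7 + 627/5) = 21/5, so the B_3-coordinate is 4/5.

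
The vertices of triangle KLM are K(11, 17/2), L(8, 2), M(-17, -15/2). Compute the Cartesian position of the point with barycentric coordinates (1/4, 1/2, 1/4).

(5/2, 5/4)

N = (1/4)·K + (1/2)·L + (1/4)·M.
x-coordinate: (1/4)·11 + (1/2)·8 + (1/4)·(-17) = 5/2.
y-coordinate: (1/4)·(17/2) + (1/2)·2 + (1/4)·(-15/2) = 5/4.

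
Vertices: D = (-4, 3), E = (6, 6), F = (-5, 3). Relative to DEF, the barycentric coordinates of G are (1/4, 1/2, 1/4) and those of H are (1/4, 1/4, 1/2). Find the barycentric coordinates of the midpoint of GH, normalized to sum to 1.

Since both coordinate triples sum to 1, the midpoint's barycentrics are the componentwise average.
(1/4+1/4)/2 = 1/4; similarly 3/8 and 3/8.

(1/4, 3/8, 3/8)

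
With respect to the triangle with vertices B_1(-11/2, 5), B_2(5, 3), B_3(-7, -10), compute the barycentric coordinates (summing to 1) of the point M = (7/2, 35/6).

Signed area of the reference triangle: [B_1B_2B_3] = ½·((-11/2)·(3−(-10)) + 5·(-10−5) + (-7)·(5−3)) = ½·(-143/2 − 75 − 14) = -321/4.
[MB_2B_3] = ½·((7/2)·(3−(-10)) + 5·(-10−(35/6)) + (-7)·(35/6−3)) = ½·(91/2 − 475/6 − 119/6) = -107/4, so the B_1-coordinate is (-107/4)/(-321/4) = 1/3.
[B_1MB_3] = ½·((-11/2)·(35/6−(-10)) + (7/2)·(-10−5) + (-7)·(5−(35/6))) = ½·(-1045/12 − 105/2 + 35/6) = -535/8, so the B_2-coordinate is 5/6.
[B_1B_2M] = ½·((-11/2)·(3−(35/6)) + 5·(35/6−5) + (7/2)·(5−3)) = ½·(187/12 + 25/6 + 7) = 107/8, so the B_3-coordinate is -1/6.
Check: 1/3 + 5/6 − 1/6 = 1.

(1/3, 5/6, -1/6)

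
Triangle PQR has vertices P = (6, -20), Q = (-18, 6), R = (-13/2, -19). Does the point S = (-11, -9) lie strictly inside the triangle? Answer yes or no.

yes

Barycentric coordinates of S: (5/602, 241/602, 178/301).
The three coordinates are positive, positive, positive; a point is interior exactly when all three are positive.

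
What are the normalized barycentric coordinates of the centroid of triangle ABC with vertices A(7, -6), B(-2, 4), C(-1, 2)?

The centroid is the average of the vertices, so each weight is 1/3.

(1/3, 1/3, 1/3)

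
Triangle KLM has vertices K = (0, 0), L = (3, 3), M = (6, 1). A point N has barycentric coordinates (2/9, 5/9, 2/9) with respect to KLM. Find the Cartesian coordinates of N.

N = (2/9)·K + (5/9)·L + (2/9)·M.
x-coordinate: (2/9)·0 + (5/9)·3 + (2/9)·6 = 3.
y-coordinate: (2/9)·0 + (5/9)·3 + (2/9)·1 = 17/9.

(3, 17/9)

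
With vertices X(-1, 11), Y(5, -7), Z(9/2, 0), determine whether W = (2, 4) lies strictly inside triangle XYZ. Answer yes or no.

yes

Barycentric coordinates of W: (31/66, 1/6, 4/11).
The three coordinates are positive, positive, positive; a point is interior exactly when all three are positive.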